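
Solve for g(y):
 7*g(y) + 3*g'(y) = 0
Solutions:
 g(y) = C1*exp(-7*y/3)


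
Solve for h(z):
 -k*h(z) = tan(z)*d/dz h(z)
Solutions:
 h(z) = C1*exp(-k*log(sin(z)))


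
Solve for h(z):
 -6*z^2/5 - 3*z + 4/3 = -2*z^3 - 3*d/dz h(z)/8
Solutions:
 h(z) = C1 - 4*z^4/3 + 16*z^3/15 + 4*z^2 - 32*z/9


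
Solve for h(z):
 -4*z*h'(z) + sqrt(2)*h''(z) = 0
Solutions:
 h(z) = C1 + C2*erfi(2^(1/4)*z)


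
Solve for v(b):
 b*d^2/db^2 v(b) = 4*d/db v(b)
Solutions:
 v(b) = C1 + C2*b^5


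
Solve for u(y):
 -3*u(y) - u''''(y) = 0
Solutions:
 u(y) = (C1*sin(sqrt(2)*3^(1/4)*y/2) + C2*cos(sqrt(2)*3^(1/4)*y/2))*exp(-sqrt(2)*3^(1/4)*y/2) + (C3*sin(sqrt(2)*3^(1/4)*y/2) + C4*cos(sqrt(2)*3^(1/4)*y/2))*exp(sqrt(2)*3^(1/4)*y/2)


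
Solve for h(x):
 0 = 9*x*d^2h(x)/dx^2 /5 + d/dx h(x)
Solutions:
 h(x) = C1 + C2*x^(4/9)


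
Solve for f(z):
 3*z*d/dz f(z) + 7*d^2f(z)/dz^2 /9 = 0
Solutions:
 f(z) = C1 + C2*erf(3*sqrt(42)*z/14)


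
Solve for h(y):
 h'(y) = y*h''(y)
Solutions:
 h(y) = C1 + C2*y^2


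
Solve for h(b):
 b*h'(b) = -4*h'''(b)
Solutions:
 h(b) = C1 + Integral(C2*airyai(-2^(1/3)*b/2) + C3*airybi(-2^(1/3)*b/2), b)


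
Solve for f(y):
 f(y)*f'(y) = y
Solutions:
 f(y) = -sqrt(C1 + y^2)
 f(y) = sqrt(C1 + y^2)


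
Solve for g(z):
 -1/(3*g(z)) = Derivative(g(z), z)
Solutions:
 g(z) = -sqrt(C1 - 6*z)/3
 g(z) = sqrt(C1 - 6*z)/3


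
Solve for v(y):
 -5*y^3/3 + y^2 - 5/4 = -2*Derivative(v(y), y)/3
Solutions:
 v(y) = C1 + 5*y^4/8 - y^3/2 + 15*y/8


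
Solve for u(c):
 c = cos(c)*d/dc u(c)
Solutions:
 u(c) = C1 + Integral(c/cos(c), c)


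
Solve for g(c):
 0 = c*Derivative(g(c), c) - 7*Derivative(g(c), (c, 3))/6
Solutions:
 g(c) = C1 + Integral(C2*airyai(6^(1/3)*7^(2/3)*c/7) + C3*airybi(6^(1/3)*7^(2/3)*c/7), c)


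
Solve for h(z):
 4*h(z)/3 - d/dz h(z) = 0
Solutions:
 h(z) = C1*exp(4*z/3)


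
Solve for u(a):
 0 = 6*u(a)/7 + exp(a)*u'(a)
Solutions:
 u(a) = C1*exp(6*exp(-a)/7)


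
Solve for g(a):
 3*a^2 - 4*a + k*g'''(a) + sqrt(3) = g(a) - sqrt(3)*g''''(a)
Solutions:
 g(a) = C1*exp(a*(-sqrt(3)*k - sqrt(3)*sqrt(k^2 + 2*2^(2/3)*3^(1/6)*(-3*k^2 + sqrt(9*k^4 + 256*sqrt(3)))^(1/3) - 16*6^(1/3)/(-3*k^2 + sqrt(9*k^4 + 256*sqrt(3)))^(1/3)) + sqrt(6)*sqrt(k^3/sqrt(k^2 + 2*2^(2/3)*3^(1/6)*(-3*k^2 + sqrt(9*k^4 + 256*sqrt(3)))^(1/3) - 16*6^(1/3)/(-3*k^2 + sqrt(9*k^4 + 256*sqrt(3)))^(1/3)) + k^2 - 2^(2/3)*3^(1/6)*(-3*k^2 + sqrt(9*k^4 + 256*sqrt(3)))^(1/3) + 8*6^(1/3)/(-3*k^2 + sqrt(9*k^4 + 256*sqrt(3)))^(1/3)))/12) + C2*exp(a*(-sqrt(3)*k + sqrt(3)*sqrt(k^2 + 2*2^(2/3)*3^(1/6)*(-3*k^2 + sqrt(9*k^4 + 256*sqrt(3)))^(1/3) - 16*6^(1/3)/(-3*k^2 + sqrt(9*k^4 + 256*sqrt(3)))^(1/3)) - sqrt(6)*sqrt(-k^3/sqrt(k^2 + 2*2^(2/3)*3^(1/6)*(-3*k^2 + sqrt(9*k^4 + 256*sqrt(3)))^(1/3) - 16*6^(1/3)/(-3*k^2 + sqrt(9*k^4 + 256*sqrt(3)))^(1/3)) + k^2 - 2^(2/3)*3^(1/6)*(-3*k^2 + sqrt(9*k^4 + 256*sqrt(3)))^(1/3) + 8*6^(1/3)/(-3*k^2 + sqrt(9*k^4 + 256*sqrt(3)))^(1/3)))/12) + C3*exp(a*(-sqrt(3)*k + sqrt(3)*sqrt(k^2 + 2*2^(2/3)*3^(1/6)*(-3*k^2 + sqrt(9*k^4 + 256*sqrt(3)))^(1/3) - 16*6^(1/3)/(-3*k^2 + sqrt(9*k^4 + 256*sqrt(3)))^(1/3)) + sqrt(6)*sqrt(-k^3/sqrt(k^2 + 2*2^(2/3)*3^(1/6)*(-3*k^2 + sqrt(9*k^4 + 256*sqrt(3)))^(1/3) - 16*6^(1/3)/(-3*k^2 + sqrt(9*k^4 + 256*sqrt(3)))^(1/3)) + k^2 - 2^(2/3)*3^(1/6)*(-3*k^2 + sqrt(9*k^4 + 256*sqrt(3)))^(1/3) + 8*6^(1/3)/(-3*k^2 + sqrt(9*k^4 + 256*sqrt(3)))^(1/3)))/12) + C4*exp(-a*(sqrt(3)*k + sqrt(3)*sqrt(k^2 + 2*2^(2/3)*3^(1/6)*(-3*k^2 + sqrt(9*k^4 + 256*sqrt(3)))^(1/3) - 16*6^(1/3)/(-3*k^2 + sqrt(9*k^4 + 256*sqrt(3)))^(1/3)) + sqrt(6)*sqrt(k^3/sqrt(k^2 + 2*2^(2/3)*3^(1/6)*(-3*k^2 + sqrt(9*k^4 + 256*sqrt(3)))^(1/3) - 16*6^(1/3)/(-3*k^2 + sqrt(9*k^4 + 256*sqrt(3)))^(1/3)) + k^2 - 2^(2/3)*3^(1/6)*(-3*k^2 + sqrt(9*k^4 + 256*sqrt(3)))^(1/3) + 8*6^(1/3)/(-3*k^2 + sqrt(9*k^4 + 256*sqrt(3)))^(1/3)))/12) + 3*a^2 - 4*a + sqrt(3)


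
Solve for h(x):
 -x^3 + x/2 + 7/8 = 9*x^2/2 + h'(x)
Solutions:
 h(x) = C1 - x^4/4 - 3*x^3/2 + x^2/4 + 7*x/8


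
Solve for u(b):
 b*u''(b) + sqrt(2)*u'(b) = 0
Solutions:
 u(b) = C1 + C2*b^(1 - sqrt(2))


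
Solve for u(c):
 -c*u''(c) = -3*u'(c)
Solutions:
 u(c) = C1 + C2*c^4


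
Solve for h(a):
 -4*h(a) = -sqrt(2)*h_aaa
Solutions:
 h(a) = C3*exp(sqrt(2)*a) + (C1*sin(sqrt(6)*a/2) + C2*cos(sqrt(6)*a/2))*exp(-sqrt(2)*a/2)


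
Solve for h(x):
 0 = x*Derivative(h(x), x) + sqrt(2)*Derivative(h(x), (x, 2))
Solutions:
 h(x) = C1 + C2*erf(2^(1/4)*x/2)


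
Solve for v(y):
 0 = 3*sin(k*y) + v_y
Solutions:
 v(y) = C1 + 3*cos(k*y)/k


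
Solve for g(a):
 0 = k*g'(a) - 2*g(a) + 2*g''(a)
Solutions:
 g(a) = C1*exp(a*(-k + sqrt(k^2 + 16))/4) + C2*exp(-a*(k + sqrt(k^2 + 16))/4)


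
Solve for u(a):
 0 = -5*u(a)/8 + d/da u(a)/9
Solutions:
 u(a) = C1*exp(45*a/8)


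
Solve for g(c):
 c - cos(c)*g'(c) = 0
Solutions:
 g(c) = C1 + Integral(c/cos(c), c)


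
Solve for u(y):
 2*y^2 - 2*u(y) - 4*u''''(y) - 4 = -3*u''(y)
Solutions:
 u(y) = y^2 + (C1*sin(2^(3/4)*y*sin(atan(sqrt(23)/3)/2)/2) + C2*cos(2^(3/4)*y*sin(atan(sqrt(23)/3)/2)/2))*exp(-2^(3/4)*y*cos(atan(sqrt(23)/3)/2)/2) + (C3*sin(2^(3/4)*y*sin(atan(sqrt(23)/3)/2)/2) + C4*cos(2^(3/4)*y*sin(atan(sqrt(23)/3)/2)/2))*exp(2^(3/4)*y*cos(atan(sqrt(23)/3)/2)/2) + 1


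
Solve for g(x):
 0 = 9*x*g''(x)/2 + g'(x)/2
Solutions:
 g(x) = C1 + C2*x^(8/9)


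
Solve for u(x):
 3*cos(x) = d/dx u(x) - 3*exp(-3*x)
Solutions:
 u(x) = C1 + 3*sin(x) - exp(-3*x)


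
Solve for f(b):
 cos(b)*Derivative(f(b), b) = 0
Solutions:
 f(b) = C1


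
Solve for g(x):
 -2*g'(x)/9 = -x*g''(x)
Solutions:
 g(x) = C1 + C2*x^(11/9)


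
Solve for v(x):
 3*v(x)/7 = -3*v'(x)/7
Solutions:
 v(x) = C1*exp(-x)


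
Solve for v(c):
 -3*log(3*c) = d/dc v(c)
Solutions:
 v(c) = C1 - 3*c*log(c) - c*log(27) + 3*c


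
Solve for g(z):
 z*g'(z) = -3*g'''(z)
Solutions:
 g(z) = C1 + Integral(C2*airyai(-3^(2/3)*z/3) + C3*airybi(-3^(2/3)*z/3), z)


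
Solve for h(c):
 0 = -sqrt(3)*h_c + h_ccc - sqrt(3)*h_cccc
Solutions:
 h(c) = C1 + C2*exp(c*(2*18^(1/3)/(-2*sqrt(3) + sqrt(-12 + (243 - 2*sqrt(3))^2) + 243)^(1/3) + 4*sqrt(3) + 12^(1/3)*(-2*sqrt(3) + sqrt(-12 + (243 - 2*sqrt(3))^2) + 243)^(1/3))/36)*sin(2^(1/3)*3^(1/6)*c*(-2^(1/3)*3^(2/3)*(-2*sqrt(3) + 9*sqrt(-4/27 + (27 - 2*sqrt(3)/9)^2) + 243)^(1/3) + 6/(-2*sqrt(3) + 9*sqrt(-4/27 + (27 - 2*sqrt(3)/9)^2) + 243)^(1/3))/36) + C3*exp(c*(2*18^(1/3)/(-2*sqrt(3) + sqrt(-12 + (243 - 2*sqrt(3))^2) + 243)^(1/3) + 4*sqrt(3) + 12^(1/3)*(-2*sqrt(3) + sqrt(-12 + (243 - 2*sqrt(3))^2) + 243)^(1/3))/36)*cos(2^(1/3)*3^(1/6)*c*(-2^(1/3)*3^(2/3)*(-2*sqrt(3) + 9*sqrt(-4/27 + (27 - 2*sqrt(3)/9)^2) + 243)^(1/3) + 6/(-2*sqrt(3) + 9*sqrt(-4/27 + (27 - 2*sqrt(3)/9)^2) + 243)^(1/3))/36) + C4*exp(c*(-12^(1/3)*(-2*sqrt(3) + sqrt(-12 + (243 - 2*sqrt(3))^2) + 243)^(1/3) - 2*18^(1/3)/(-2*sqrt(3) + sqrt(-12 + (243 - 2*sqrt(3))^2) + 243)^(1/3) + 2*sqrt(3))/18)


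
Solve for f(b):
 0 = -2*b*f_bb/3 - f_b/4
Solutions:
 f(b) = C1 + C2*b^(5/8)


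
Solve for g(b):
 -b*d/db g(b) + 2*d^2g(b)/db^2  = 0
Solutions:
 g(b) = C1 + C2*erfi(b/2)


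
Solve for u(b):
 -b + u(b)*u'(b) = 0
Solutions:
 u(b) = -sqrt(C1 + b^2)
 u(b) = sqrt(C1 + b^2)


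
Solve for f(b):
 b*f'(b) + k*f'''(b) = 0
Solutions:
 f(b) = C1 + Integral(C2*airyai(b*(-1/k)^(1/3)) + C3*airybi(b*(-1/k)^(1/3)), b)


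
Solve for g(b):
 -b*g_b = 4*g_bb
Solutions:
 g(b) = C1 + C2*erf(sqrt(2)*b/4)


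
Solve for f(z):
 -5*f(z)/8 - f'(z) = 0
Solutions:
 f(z) = C1*exp(-5*z/8)


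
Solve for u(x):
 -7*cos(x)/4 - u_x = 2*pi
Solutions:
 u(x) = C1 - 2*pi*x - 7*sin(x)/4


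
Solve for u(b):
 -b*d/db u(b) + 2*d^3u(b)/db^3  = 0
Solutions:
 u(b) = C1 + Integral(C2*airyai(2^(2/3)*b/2) + C3*airybi(2^(2/3)*b/2), b)


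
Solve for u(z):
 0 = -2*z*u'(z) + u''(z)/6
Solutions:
 u(z) = C1 + C2*erfi(sqrt(6)*z)


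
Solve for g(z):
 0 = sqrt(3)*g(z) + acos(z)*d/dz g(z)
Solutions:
 g(z) = C1*exp(-sqrt(3)*Integral(1/acos(z), z))


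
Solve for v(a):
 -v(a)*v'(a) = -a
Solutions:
 v(a) = -sqrt(C1 + a^2)
 v(a) = sqrt(C1 + a^2)


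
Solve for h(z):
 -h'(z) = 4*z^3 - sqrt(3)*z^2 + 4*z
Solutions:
 h(z) = C1 - z^4 + sqrt(3)*z^3/3 - 2*z^2


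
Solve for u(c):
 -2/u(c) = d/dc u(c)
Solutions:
 u(c) = -sqrt(C1 - 4*c)
 u(c) = sqrt(C1 - 4*c)


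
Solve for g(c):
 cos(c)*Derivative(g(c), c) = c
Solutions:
 g(c) = C1 + Integral(c/cos(c), c)


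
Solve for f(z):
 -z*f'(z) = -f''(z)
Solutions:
 f(z) = C1 + C2*erfi(sqrt(2)*z/2)


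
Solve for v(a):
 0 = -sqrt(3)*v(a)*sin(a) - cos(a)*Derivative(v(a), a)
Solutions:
 v(a) = C1*cos(a)^(sqrt(3))


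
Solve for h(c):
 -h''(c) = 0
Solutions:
 h(c) = C1 + C2*c


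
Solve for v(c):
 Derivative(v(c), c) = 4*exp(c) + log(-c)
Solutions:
 v(c) = C1 + c*log(-c) - c + 4*exp(c)


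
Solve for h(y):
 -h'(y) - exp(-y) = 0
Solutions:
 h(y) = C1 + exp(-y)


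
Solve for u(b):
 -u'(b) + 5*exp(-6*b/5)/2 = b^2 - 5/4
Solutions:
 u(b) = C1 - b^3/3 + 5*b/4 - 25*exp(-6*b/5)/12


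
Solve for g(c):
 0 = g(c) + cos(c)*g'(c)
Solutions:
 g(c) = C1*sqrt(sin(c) - 1)/sqrt(sin(c) + 1)


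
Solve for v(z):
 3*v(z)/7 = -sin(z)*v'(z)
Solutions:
 v(z) = C1*(cos(z) + 1)^(3/14)/(cos(z) - 1)^(3/14)


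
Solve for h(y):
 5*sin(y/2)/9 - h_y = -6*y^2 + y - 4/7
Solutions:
 h(y) = C1 + 2*y^3 - y^2/2 + 4*y/7 - 10*cos(y/2)/9


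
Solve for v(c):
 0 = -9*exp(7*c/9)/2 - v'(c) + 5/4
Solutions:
 v(c) = C1 + 5*c/4 - 81*exp(7*c/9)/14


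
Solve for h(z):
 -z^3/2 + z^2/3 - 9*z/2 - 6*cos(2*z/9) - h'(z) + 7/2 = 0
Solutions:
 h(z) = C1 - z^4/8 + z^3/9 - 9*z^2/4 + 7*z/2 - 27*sin(2*z/9)


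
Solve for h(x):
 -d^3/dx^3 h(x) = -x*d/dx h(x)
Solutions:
 h(x) = C1 + Integral(C2*airyai(x) + C3*airybi(x), x)


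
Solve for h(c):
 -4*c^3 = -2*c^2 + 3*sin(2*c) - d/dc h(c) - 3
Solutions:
 h(c) = C1 + c^4 - 2*c^3/3 - 3*c - 3*cos(2*c)/2


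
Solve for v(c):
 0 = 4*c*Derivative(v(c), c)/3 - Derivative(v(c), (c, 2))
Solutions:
 v(c) = C1 + C2*erfi(sqrt(6)*c/3)


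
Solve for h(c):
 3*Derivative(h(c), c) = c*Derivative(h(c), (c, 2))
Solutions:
 h(c) = C1 + C2*c^4


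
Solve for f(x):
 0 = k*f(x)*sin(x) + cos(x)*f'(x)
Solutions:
 f(x) = C1*exp(k*log(cos(x)))


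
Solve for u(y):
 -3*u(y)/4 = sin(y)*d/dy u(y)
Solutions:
 u(y) = C1*(cos(y) + 1)^(3/8)/(cos(y) - 1)^(3/8)


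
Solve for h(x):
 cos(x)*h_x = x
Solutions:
 h(x) = C1 + Integral(x/cos(x), x)


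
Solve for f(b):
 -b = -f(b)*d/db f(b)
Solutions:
 f(b) = -sqrt(C1 + b^2)
 f(b) = sqrt(C1 + b^2)


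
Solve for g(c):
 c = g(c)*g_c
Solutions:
 g(c) = -sqrt(C1 + c^2)
 g(c) = sqrt(C1 + c^2)


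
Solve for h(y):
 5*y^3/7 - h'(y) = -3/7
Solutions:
 h(y) = C1 + 5*y^4/28 + 3*y/7


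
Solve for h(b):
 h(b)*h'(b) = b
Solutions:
 h(b) = -sqrt(C1 + b^2)
 h(b) = sqrt(C1 + b^2)


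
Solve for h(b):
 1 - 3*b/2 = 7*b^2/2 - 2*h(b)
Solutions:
 h(b) = 7*b^2/4 + 3*b/4 - 1/2


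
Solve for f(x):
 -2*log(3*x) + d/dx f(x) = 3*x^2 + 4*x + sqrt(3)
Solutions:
 f(x) = C1 + x^3 + 2*x^2 + 2*x*log(x) - 2*x + sqrt(3)*x + x*log(9)


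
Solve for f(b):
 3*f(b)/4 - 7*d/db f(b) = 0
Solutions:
 f(b) = C1*exp(3*b/28)


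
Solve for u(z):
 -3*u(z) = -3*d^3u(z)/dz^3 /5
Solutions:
 u(z) = C3*exp(5^(1/3)*z) + (C1*sin(sqrt(3)*5^(1/3)*z/2) + C2*cos(sqrt(3)*5^(1/3)*z/2))*exp(-5^(1/3)*z/2)


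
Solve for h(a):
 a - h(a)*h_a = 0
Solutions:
 h(a) = -sqrt(C1 + a^2)
 h(a) = sqrt(C1 + a^2)


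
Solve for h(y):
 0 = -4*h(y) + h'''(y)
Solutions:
 h(y) = C3*exp(2^(2/3)*y) + (C1*sin(2^(2/3)*sqrt(3)*y/2) + C2*cos(2^(2/3)*sqrt(3)*y/2))*exp(-2^(2/3)*y/2)


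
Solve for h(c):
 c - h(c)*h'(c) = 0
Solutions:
 h(c) = -sqrt(C1 + c^2)
 h(c) = sqrt(C1 + c^2)


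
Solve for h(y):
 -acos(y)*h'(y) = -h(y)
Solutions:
 h(y) = C1*exp(Integral(1/acos(y), y))


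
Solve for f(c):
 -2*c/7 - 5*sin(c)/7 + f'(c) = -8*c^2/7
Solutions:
 f(c) = C1 - 8*c^3/21 + c^2/7 - 5*cos(c)/7


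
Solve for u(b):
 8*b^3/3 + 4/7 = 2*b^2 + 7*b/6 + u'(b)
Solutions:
 u(b) = C1 + 2*b^4/3 - 2*b^3/3 - 7*b^2/12 + 4*b/7


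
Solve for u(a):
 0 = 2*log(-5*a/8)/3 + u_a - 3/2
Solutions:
 u(a) = C1 - 2*a*log(-a)/3 + a*(-2*log(5)/3 + 2*log(2) + 13/6)


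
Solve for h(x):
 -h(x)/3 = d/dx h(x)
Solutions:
 h(x) = C1*exp(-x/3)


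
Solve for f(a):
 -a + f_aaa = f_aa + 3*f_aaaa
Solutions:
 f(a) = C1 + C2*a - a^3/6 - a^2/2 + (C3*sin(sqrt(11)*a/6) + C4*cos(sqrt(11)*a/6))*exp(a/6)


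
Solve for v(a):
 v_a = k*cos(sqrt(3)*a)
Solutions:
 v(a) = C1 + sqrt(3)*k*sin(sqrt(3)*a)/3


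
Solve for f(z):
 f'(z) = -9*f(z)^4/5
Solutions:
 f(z) = 5^(1/3)*(1/(C1 + 27*z))^(1/3)
 f(z) = 5^(1/3)*(-3^(2/3) - 3*3^(1/6)*I)*(1/(C1 + 9*z))^(1/3)/6
 f(z) = 5^(1/3)*(-3^(2/3) + 3*3^(1/6)*I)*(1/(C1 + 9*z))^(1/3)/6


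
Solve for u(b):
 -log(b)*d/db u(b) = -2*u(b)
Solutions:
 u(b) = C1*exp(2*li(b))


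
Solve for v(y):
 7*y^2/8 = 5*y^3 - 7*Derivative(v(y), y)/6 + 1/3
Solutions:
 v(y) = C1 + 15*y^4/14 - y^3/4 + 2*y/7


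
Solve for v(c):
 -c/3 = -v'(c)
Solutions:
 v(c) = C1 + c^2/6


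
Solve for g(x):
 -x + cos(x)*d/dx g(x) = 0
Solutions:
 g(x) = C1 + Integral(x/cos(x), x)


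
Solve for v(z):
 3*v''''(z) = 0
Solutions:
 v(z) = C1 + C2*z + C3*z^2 + C4*z^3


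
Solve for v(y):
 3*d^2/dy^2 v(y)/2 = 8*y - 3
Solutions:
 v(y) = C1 + C2*y + 8*y^3/9 - y^2


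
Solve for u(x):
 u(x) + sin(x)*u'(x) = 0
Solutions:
 u(x) = C1*sqrt(cos(x) + 1)/sqrt(cos(x) - 1)


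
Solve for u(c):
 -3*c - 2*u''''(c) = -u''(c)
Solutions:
 u(c) = C1 + C2*c + C3*exp(-sqrt(2)*c/2) + C4*exp(sqrt(2)*c/2) + c^3/2


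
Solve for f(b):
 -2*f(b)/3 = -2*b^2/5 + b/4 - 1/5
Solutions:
 f(b) = 3*b^2/5 - 3*b/8 + 3/10


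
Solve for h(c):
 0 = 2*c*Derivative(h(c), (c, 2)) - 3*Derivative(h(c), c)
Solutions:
 h(c) = C1 + C2*c^(5/2)


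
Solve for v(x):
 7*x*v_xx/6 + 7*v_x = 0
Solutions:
 v(x) = C1 + C2/x^5


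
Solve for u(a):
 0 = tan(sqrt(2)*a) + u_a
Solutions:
 u(a) = C1 + sqrt(2)*log(cos(sqrt(2)*a))/2


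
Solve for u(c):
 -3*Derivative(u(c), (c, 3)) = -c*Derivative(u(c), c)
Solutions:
 u(c) = C1 + Integral(C2*airyai(3^(2/3)*c/3) + C3*airybi(3^(2/3)*c/3), c)


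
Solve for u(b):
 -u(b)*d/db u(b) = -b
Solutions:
 u(b) = -sqrt(C1 + b^2)
 u(b) = sqrt(C1 + b^2)


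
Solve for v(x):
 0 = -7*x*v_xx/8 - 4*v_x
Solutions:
 v(x) = C1 + C2/x^(25/7)


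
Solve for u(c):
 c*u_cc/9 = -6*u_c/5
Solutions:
 u(c) = C1 + C2/c^(49/5)


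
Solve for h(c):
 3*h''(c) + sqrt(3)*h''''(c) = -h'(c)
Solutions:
 h(c) = C1 + C2*exp(c*(-2*2^(1/3)*3^(5/6)/(sqrt(3) + sqrt(3 + 4*sqrt(3)))^(1/3) + 6^(2/3)*(sqrt(3) + sqrt(3 + 4*sqrt(3)))^(1/3))/12)*sin(c*(2*6^(1/3)/(sqrt(3) + sqrt(3 + 4*sqrt(3)))^(1/3) + 2^(2/3)*3^(1/6)*(sqrt(3) + sqrt(3 + 4*sqrt(3)))^(1/3))/4) + C3*exp(c*(-2*2^(1/3)*3^(5/6)/(sqrt(3) + sqrt(3 + 4*sqrt(3)))^(1/3) + 6^(2/3)*(sqrt(3) + sqrt(3 + 4*sqrt(3)))^(1/3))/12)*cos(c*(2*6^(1/3)/(sqrt(3) + sqrt(3 + 4*sqrt(3)))^(1/3) + 2^(2/3)*3^(1/6)*(sqrt(3) + sqrt(3 + 4*sqrt(3)))^(1/3))/4) + C4*exp(-c*(-2*2^(1/3)*3^(5/6)/(sqrt(3) + sqrt(3 + 4*sqrt(3)))^(1/3) + 6^(2/3)*(sqrt(3) + sqrt(3 + 4*sqrt(3)))^(1/3))/6)


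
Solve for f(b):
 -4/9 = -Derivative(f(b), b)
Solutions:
 f(b) = C1 + 4*b/9


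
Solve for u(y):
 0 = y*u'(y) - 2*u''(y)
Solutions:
 u(y) = C1 + C2*erfi(y/2)


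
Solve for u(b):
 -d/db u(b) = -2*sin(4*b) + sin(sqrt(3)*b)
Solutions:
 u(b) = C1 - cos(4*b)/2 + sqrt(3)*cos(sqrt(3)*b)/3


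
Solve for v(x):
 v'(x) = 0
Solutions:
 v(x) = C1


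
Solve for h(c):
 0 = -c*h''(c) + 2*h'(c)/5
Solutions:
 h(c) = C1 + C2*c^(7/5)


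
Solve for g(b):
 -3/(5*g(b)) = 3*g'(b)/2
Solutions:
 g(b) = -sqrt(C1 - 20*b)/5
 g(b) = sqrt(C1 - 20*b)/5


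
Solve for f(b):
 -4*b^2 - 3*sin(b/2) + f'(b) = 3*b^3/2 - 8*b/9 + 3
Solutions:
 f(b) = C1 + 3*b^4/8 + 4*b^3/3 - 4*b^2/9 + 3*b - 6*cos(b/2)


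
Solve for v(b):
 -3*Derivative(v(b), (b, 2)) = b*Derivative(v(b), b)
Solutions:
 v(b) = C1 + C2*erf(sqrt(6)*b/6)


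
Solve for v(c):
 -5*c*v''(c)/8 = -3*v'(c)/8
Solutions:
 v(c) = C1 + C2*c^(8/5)


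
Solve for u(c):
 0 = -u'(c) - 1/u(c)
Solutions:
 u(c) = -sqrt(C1 - 2*c)
 u(c) = sqrt(C1 - 2*c)


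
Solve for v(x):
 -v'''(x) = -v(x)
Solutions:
 v(x) = C3*exp(x) + (C1*sin(sqrt(3)*x/2) + C2*cos(sqrt(3)*x/2))*exp(-x/2)


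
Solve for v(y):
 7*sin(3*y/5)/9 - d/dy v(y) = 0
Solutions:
 v(y) = C1 - 35*cos(3*y/5)/27


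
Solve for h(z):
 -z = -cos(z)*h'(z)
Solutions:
 h(z) = C1 + Integral(z/cos(z), z)


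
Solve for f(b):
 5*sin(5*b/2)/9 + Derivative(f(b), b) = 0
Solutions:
 f(b) = C1 + 2*cos(5*b/2)/9


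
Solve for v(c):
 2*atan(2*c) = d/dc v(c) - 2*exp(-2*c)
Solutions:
 v(c) = C1 + 2*c*atan(2*c) - log(4*c^2 + 1)/2 - exp(-2*c)


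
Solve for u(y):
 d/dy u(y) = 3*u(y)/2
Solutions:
 u(y) = C1*exp(3*y/2)


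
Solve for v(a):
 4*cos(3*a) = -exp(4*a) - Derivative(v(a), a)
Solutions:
 v(a) = C1 - exp(4*a)/4 - 4*sin(3*a)/3


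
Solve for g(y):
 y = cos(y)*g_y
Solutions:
 g(y) = C1 + Integral(y/cos(y), y)


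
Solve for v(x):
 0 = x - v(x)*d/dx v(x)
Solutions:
 v(x) = -sqrt(C1 + x^2)
 v(x) = sqrt(C1 + x^2)


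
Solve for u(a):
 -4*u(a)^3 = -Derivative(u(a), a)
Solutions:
 u(a) = -sqrt(2)*sqrt(-1/(C1 + 4*a))/2
 u(a) = sqrt(2)*sqrt(-1/(C1 + 4*a))/2


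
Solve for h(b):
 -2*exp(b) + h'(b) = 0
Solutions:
 h(b) = C1 + 2*exp(b)


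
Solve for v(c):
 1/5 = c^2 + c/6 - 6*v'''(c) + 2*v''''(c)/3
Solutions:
 v(c) = C1 + C2*c + C3*c^2 + C4*exp(9*c) + c^5/360 + 7*c^4/2592 - 127*c^3/29160


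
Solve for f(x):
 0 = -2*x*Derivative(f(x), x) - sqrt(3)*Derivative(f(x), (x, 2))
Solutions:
 f(x) = C1 + C2*erf(3^(3/4)*x/3)


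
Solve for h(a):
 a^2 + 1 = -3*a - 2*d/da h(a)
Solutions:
 h(a) = C1 - a^3/6 - 3*a^2/4 - a/2


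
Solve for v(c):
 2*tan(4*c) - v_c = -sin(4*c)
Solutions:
 v(c) = C1 - log(cos(4*c))/2 - cos(4*c)/4


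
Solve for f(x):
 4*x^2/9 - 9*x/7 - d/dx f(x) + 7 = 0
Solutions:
 f(x) = C1 + 4*x^3/27 - 9*x^2/14 + 7*x


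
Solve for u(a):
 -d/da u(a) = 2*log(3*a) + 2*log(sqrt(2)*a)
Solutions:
 u(a) = C1 - 4*a*log(a) - a*log(18) + 4*a


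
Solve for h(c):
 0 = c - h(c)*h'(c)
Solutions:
 h(c) = -sqrt(C1 + c^2)
 h(c) = sqrt(C1 + c^2)


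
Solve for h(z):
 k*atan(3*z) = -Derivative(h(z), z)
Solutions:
 h(z) = C1 - k*(z*atan(3*z) - log(9*z^2 + 1)/6)


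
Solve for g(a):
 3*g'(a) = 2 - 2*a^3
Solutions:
 g(a) = C1 - a^4/6 + 2*a/3


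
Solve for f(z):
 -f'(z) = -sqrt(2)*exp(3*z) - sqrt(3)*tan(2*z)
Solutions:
 f(z) = C1 + sqrt(2)*exp(3*z)/3 - sqrt(3)*log(cos(2*z))/2


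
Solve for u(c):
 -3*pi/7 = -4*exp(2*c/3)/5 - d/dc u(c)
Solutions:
 u(c) = C1 + 3*pi*c/7 - 6*exp(2*c/3)/5


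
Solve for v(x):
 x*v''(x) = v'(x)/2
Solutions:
 v(x) = C1 + C2*x^(3/2)


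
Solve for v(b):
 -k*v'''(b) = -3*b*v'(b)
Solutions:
 v(b) = C1 + Integral(C2*airyai(3^(1/3)*b*(1/k)^(1/3)) + C3*airybi(3^(1/3)*b*(1/k)^(1/3)), b)


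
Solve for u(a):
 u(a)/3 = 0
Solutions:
 u(a) = 0


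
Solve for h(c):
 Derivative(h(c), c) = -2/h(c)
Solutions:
 h(c) = -sqrt(C1 - 4*c)
 h(c) = sqrt(C1 - 4*c)


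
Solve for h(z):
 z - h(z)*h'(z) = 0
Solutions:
 h(z) = -sqrt(C1 + z^2)
 h(z) = sqrt(C1 + z^2)


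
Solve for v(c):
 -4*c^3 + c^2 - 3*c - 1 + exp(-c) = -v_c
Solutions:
 v(c) = C1 + c^4 - c^3/3 + 3*c^2/2 + c + exp(-c)


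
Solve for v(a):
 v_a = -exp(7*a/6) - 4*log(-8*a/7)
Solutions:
 v(a) = C1 - 4*a*log(-a) + 4*a*(-3*log(2) + 1 + log(7)) - 6*exp(7*a/6)/7


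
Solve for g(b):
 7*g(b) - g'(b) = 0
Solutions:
 g(b) = C1*exp(7*b)


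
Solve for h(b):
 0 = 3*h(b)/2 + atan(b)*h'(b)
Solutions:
 h(b) = C1*exp(-3*Integral(1/atan(b), b)/2)


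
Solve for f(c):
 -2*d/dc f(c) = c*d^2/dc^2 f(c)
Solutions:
 f(c) = C1 + C2/c


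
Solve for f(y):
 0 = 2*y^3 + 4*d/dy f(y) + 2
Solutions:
 f(y) = C1 - y^4/8 - y/2


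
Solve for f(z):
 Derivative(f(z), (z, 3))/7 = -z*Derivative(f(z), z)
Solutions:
 f(z) = C1 + Integral(C2*airyai(-7^(1/3)*z) + C3*airybi(-7^(1/3)*z), z)


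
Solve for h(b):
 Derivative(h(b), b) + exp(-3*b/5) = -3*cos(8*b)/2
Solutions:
 h(b) = C1 - 3*sin(8*b)/16 + 5*exp(-3*b/5)/3


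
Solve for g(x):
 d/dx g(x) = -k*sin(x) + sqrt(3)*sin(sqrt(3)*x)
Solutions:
 g(x) = C1 + k*cos(x) - cos(sqrt(3)*x)


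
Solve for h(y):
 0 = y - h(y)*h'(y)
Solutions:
 h(y) = -sqrt(C1 + y^2)
 h(y) = sqrt(C1 + y^2)


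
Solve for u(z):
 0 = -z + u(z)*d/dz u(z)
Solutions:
 u(z) = -sqrt(C1 + z^2)
 u(z) = sqrt(C1 + z^2)


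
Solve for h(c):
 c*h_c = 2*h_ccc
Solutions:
 h(c) = C1 + Integral(C2*airyai(2^(2/3)*c/2) + C3*airybi(2^(2/3)*c/2), c)


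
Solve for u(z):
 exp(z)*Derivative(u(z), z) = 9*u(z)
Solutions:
 u(z) = C1*exp(-9*exp(-z))


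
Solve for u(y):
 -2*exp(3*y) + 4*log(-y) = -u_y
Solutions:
 u(y) = C1 - 4*y*log(-y) + 4*y + 2*exp(3*y)/3


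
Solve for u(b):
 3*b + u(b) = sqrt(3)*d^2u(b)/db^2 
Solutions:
 u(b) = C1*exp(-3^(3/4)*b/3) + C2*exp(3^(3/4)*b/3) - 3*b


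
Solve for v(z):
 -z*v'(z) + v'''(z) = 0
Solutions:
 v(z) = C1 + Integral(C2*airyai(z) + C3*airybi(z), z)


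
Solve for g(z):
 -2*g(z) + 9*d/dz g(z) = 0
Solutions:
 g(z) = C1*exp(2*z/9)


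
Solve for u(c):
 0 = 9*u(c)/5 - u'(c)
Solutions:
 u(c) = C1*exp(9*c/5)


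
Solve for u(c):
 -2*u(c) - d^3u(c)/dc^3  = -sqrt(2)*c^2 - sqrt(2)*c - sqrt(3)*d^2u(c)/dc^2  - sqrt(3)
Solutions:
 u(c) = C1*exp(c*(3^(2/3)/(-sqrt(3) + sqrt(-3 + (9 - sqrt(3))^2) + 9)^(1/3) + 2*sqrt(3) + 3^(1/3)*(-sqrt(3) + sqrt(-3 + (9 - sqrt(3))^2) + 9)^(1/3))/6)*sin(3^(1/6)*c*(-3^(2/3)*(-sqrt(3) + sqrt(-3 + (9 - sqrt(3))^2) + 9)^(1/3) + 3/(-sqrt(3) + sqrt(-3 + (9 - sqrt(3))^2) + 9)^(1/3))/6) + C2*exp(c*(3^(2/3)/(-sqrt(3) + sqrt(-3 + (9 - sqrt(3))^2) + 9)^(1/3) + 2*sqrt(3) + 3^(1/3)*(-sqrt(3) + sqrt(-3 + (9 - sqrt(3))^2) + 9)^(1/3))/6)*cos(3^(1/6)*c*(-3^(2/3)*(-sqrt(3) + sqrt(-3 + (9 - sqrt(3))^2) + 9)^(1/3) + 3/(-sqrt(3) + sqrt(-3 + (9 - sqrt(3))^2) + 9)^(1/3))/6) + C3*exp(c*(-3^(1/3)*(-sqrt(3) + sqrt(-3 + (9 - sqrt(3))^2) + 9)^(1/3) - 3^(2/3)/(-sqrt(3) + sqrt(-3 + (9 - sqrt(3))^2) + 9)^(1/3) + sqrt(3))/3) + sqrt(2)*c^2/2 + sqrt(2)*c/2 + sqrt(3)/2 + sqrt(6)/2


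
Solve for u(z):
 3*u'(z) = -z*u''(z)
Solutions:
 u(z) = C1 + C2/z^2


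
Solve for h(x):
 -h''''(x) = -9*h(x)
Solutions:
 h(x) = C1*exp(-sqrt(3)*x) + C2*exp(sqrt(3)*x) + C3*sin(sqrt(3)*x) + C4*cos(sqrt(3)*x)


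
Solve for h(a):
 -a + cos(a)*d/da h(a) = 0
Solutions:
 h(a) = C1 + Integral(a/cos(a), a)


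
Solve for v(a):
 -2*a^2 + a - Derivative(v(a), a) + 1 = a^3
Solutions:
 v(a) = C1 - a^4/4 - 2*a^3/3 + a^2/2 + a


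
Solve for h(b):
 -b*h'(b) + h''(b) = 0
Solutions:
 h(b) = C1 + C2*erfi(sqrt(2)*b/2)


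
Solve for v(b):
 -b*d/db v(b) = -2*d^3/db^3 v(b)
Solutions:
 v(b) = C1 + Integral(C2*airyai(2^(2/3)*b/2) + C3*airybi(2^(2/3)*b/2), b)


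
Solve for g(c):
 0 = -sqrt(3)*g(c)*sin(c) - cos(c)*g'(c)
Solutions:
 g(c) = C1*cos(c)^(sqrt(3))


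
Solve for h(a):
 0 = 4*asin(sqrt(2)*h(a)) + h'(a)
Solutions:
 Integral(1/asin(sqrt(2)*_y), (_y, h(a))) = C1 - 4*a


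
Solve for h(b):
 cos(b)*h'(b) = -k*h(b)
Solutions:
 h(b) = C1*exp(k*(log(sin(b) - 1) - log(sin(b) + 1))/2)


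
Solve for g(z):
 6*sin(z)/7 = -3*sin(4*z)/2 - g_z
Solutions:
 g(z) = C1 + 6*cos(z)/7 + 3*cos(4*z)/8


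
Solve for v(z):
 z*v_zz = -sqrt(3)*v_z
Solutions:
 v(z) = C1 + C2*z^(1 - sqrt(3))


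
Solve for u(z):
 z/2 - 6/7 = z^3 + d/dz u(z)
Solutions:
 u(z) = C1 - z^4/4 + z^2/4 - 6*z/7


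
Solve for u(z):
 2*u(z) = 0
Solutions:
 u(z) = 0


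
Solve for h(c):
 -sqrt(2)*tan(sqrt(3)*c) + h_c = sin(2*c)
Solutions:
 h(c) = C1 - sqrt(6)*log(cos(sqrt(3)*c))/3 - cos(2*c)/2


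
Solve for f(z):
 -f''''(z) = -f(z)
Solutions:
 f(z) = C1*exp(-z) + C2*exp(z) + C3*sin(z) + C4*cos(z)


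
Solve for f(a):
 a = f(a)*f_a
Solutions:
 f(a) = -sqrt(C1 + a^2)
 f(a) = sqrt(C1 + a^2)


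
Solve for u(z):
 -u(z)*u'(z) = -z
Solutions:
 u(z) = -sqrt(C1 + z^2)
 u(z) = sqrt(C1 + z^2)


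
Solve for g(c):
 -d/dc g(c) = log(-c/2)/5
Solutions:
 g(c) = C1 - c*log(-c)/5 + c*(log(2) + 1)/5


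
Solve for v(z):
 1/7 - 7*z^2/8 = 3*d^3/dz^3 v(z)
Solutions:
 v(z) = C1 + C2*z + C3*z^2 - 7*z^5/1440 + z^3/126


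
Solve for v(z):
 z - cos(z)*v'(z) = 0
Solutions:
 v(z) = C1 + Integral(z/cos(z), z)


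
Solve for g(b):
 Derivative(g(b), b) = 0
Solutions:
 g(b) = C1


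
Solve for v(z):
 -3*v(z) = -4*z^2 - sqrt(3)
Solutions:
 v(z) = 4*z^2/3 + sqrt(3)/3


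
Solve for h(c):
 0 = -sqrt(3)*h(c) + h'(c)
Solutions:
 h(c) = C1*exp(sqrt(3)*c)


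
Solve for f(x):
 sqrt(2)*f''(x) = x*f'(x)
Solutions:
 f(x) = C1 + C2*erfi(2^(1/4)*x/2)


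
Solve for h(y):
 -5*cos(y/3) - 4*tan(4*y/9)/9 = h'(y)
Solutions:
 h(y) = C1 + log(cos(4*y/9)) - 15*sin(y/3)


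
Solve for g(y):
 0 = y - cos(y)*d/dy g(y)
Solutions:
 g(y) = C1 + Integral(y/cos(y), y)


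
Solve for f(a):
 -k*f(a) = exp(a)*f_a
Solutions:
 f(a) = C1*exp(k*exp(-a))


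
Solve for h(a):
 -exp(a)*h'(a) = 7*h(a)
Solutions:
 h(a) = C1*exp(7*exp(-a))


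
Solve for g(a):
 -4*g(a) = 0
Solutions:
 g(a) = 0


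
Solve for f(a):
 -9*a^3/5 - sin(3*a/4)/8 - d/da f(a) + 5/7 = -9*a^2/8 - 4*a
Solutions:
 f(a) = C1 - 9*a^4/20 + 3*a^3/8 + 2*a^2 + 5*a/7 + cos(3*a/4)/6


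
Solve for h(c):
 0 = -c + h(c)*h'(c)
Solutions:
 h(c) = -sqrt(C1 + c^2)
 h(c) = sqrt(C1 + c^2)


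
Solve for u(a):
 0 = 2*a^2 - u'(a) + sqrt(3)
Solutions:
 u(a) = C1 + 2*a^3/3 + sqrt(3)*a


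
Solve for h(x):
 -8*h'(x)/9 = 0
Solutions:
 h(x) = C1


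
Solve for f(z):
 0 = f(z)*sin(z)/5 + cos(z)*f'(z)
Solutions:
 f(z) = C1*cos(z)^(1/5)


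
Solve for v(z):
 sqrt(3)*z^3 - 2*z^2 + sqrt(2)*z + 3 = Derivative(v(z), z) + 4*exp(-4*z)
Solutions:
 v(z) = C1 + sqrt(3)*z^4/4 - 2*z^3/3 + sqrt(2)*z^2/2 + 3*z + exp(-4*z)


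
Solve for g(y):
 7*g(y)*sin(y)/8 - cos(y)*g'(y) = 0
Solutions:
 g(y) = C1/cos(y)^(7/8)


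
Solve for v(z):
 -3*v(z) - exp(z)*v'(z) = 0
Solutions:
 v(z) = C1*exp(3*exp(-z))


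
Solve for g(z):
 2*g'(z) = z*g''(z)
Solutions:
 g(z) = C1 + C2*z^3


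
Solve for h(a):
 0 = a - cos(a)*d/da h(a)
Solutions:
 h(a) = C1 + Integral(a/cos(a), a)


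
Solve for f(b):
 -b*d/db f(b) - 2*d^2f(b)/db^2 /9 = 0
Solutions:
 f(b) = C1 + C2*erf(3*b/2)


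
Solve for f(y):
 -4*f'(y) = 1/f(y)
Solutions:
 f(y) = -sqrt(C1 - 2*y)/2
 f(y) = sqrt(C1 - 2*y)/2


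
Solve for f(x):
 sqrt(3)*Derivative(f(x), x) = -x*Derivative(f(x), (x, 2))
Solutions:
 f(x) = C1 + C2*x^(1 - sqrt(3))


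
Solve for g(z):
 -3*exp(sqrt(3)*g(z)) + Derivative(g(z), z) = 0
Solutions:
 g(z) = sqrt(3)*(2*log(-1/(C1 + 3*z)) - log(3))/6


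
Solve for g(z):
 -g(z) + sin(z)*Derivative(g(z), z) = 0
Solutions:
 g(z) = C1*sqrt(cos(z) - 1)/sqrt(cos(z) + 1)


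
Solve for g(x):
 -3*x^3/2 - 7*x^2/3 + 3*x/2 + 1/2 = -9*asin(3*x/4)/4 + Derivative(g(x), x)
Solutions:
 g(x) = C1 - 3*x^4/8 - 7*x^3/9 + 3*x^2/4 + 9*x*asin(3*x/4)/4 + x/2 + 3*sqrt(16 - 9*x^2)/4


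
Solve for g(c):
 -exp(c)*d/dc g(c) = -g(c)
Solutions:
 g(c) = C1*exp(-exp(-c))


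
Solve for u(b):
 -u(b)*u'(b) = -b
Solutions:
 u(b) = -sqrt(C1 + b^2)
 u(b) = sqrt(C1 + b^2)


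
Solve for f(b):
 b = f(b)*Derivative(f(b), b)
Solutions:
 f(b) = -sqrt(C1 + b^2)
 f(b) = sqrt(C1 + b^2)


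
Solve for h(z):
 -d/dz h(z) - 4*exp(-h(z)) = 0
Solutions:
 h(z) = log(C1 - 4*z)


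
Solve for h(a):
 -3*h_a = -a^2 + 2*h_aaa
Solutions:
 h(a) = C1 + C2*sin(sqrt(6)*a/2) + C3*cos(sqrt(6)*a/2) + a^3/9 - 4*a/9


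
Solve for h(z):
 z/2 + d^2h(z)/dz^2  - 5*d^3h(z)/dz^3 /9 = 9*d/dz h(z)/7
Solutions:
 h(z) = C1 + 7*z^2/36 + 49*z/162 + (C2*sin(9*sqrt(91)*z/70) + C3*cos(9*sqrt(91)*z/70))*exp(9*z/10)


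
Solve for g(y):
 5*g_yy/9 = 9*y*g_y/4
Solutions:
 g(y) = C1 + C2*erfi(9*sqrt(10)*y/20)


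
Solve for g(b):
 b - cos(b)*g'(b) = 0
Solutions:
 g(b) = C1 + Integral(b/cos(b), b)


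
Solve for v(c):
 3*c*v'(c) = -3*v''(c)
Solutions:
 v(c) = C1 + C2*erf(sqrt(2)*c/2)


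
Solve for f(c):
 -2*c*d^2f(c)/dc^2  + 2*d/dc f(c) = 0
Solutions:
 f(c) = C1 + C2*c^2


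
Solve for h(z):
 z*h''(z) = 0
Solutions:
 h(z) = C1 + C2*z


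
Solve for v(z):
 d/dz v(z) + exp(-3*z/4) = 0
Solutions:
 v(z) = C1 + 4*exp(-3*z/4)/3


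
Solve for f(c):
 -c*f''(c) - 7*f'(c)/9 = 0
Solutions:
 f(c) = C1 + C2*c^(2/9)


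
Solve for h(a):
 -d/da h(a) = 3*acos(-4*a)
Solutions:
 h(a) = C1 - 3*a*acos(-4*a) - 3*sqrt(1 - 16*a^2)/4


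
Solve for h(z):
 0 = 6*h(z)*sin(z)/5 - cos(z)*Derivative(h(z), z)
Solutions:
 h(z) = C1/cos(z)^(6/5)


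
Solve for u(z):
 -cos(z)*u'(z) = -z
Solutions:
 u(z) = C1 + Integral(z/cos(z), z)


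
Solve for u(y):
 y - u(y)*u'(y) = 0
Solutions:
 u(y) = -sqrt(C1 + y^2)
 u(y) = sqrt(C1 + y^2)


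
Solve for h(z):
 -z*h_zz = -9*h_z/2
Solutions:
 h(z) = C1 + C2*z^(11/2)


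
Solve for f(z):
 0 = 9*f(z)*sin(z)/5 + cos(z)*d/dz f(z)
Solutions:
 f(z) = C1*cos(z)^(9/5)


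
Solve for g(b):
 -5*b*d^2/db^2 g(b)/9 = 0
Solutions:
 g(b) = C1 + C2*b


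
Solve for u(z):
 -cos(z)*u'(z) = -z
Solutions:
 u(z) = C1 + Integral(z/cos(z), z)


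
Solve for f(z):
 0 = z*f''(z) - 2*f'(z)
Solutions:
 f(z) = C1 + C2*z^3


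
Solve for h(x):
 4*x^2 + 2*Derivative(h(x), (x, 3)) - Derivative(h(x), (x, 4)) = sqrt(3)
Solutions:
 h(x) = C1 + C2*x + C3*x^2 + C4*exp(2*x) - x^5/30 - x^4/12 + x^3*(-2 + sqrt(3))/12


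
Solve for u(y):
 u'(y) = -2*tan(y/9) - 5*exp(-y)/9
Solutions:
 u(y) = C1 - 9*log(tan(y/9)^2 + 1) + 5*exp(-y)/9


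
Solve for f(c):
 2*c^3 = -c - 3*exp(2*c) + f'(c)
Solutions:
 f(c) = C1 + c^4/2 + c^2/2 + 3*exp(2*c)/2


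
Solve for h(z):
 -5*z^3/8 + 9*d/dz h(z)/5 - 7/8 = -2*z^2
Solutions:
 h(z) = C1 + 25*z^4/288 - 10*z^3/27 + 35*z/72


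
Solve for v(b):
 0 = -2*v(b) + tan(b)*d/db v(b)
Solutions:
 v(b) = C1*sin(b)^2


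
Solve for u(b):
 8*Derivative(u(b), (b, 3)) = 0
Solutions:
 u(b) = C1 + C2*b + C3*b^2


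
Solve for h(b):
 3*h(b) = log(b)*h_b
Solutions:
 h(b) = C1*exp(3*li(b))


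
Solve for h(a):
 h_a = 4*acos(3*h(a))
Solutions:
 Integral(1/acos(3*_y), (_y, h(a))) = C1 + 4*a


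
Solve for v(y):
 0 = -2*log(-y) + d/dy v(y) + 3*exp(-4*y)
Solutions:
 v(y) = C1 + 2*y*log(-y) - 2*y + 3*exp(-4*y)/4


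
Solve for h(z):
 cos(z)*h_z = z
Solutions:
 h(z) = C1 + Integral(z/cos(z), z)


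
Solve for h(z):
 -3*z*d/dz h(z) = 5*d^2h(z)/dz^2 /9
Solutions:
 h(z) = C1 + C2*erf(3*sqrt(30)*z/10)


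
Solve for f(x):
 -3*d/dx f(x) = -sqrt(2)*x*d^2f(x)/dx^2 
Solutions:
 f(x) = C1 + C2*x^(1 + 3*sqrt(2)/2)


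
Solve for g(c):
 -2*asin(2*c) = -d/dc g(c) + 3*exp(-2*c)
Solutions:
 g(c) = C1 + 2*c*asin(2*c) + sqrt(1 - 4*c^2) - 3*exp(-2*c)/2


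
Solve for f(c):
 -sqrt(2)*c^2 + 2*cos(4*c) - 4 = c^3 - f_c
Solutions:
 f(c) = C1 + c^4/4 + sqrt(2)*c^3/3 + 4*c - sin(4*c)/2


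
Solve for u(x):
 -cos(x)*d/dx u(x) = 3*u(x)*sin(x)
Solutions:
 u(x) = C1*cos(x)^3


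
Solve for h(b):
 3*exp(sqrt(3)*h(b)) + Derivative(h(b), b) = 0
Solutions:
 h(b) = sqrt(3)*(2*log(1/(C1 + 3*b)) - log(3))/6


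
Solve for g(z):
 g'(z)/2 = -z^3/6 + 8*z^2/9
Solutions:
 g(z) = C1 - z^4/12 + 16*z^3/27


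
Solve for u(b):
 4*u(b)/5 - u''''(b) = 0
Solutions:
 u(b) = C1*exp(-sqrt(2)*5^(3/4)*b/5) + C2*exp(sqrt(2)*5^(3/4)*b/5) + C3*sin(sqrt(2)*5^(3/4)*b/5) + C4*cos(sqrt(2)*5^(3/4)*b/5)


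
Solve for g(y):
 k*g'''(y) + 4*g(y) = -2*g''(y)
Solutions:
 g(y) = C1*exp(-y*(2^(1/3)*(sqrt(((27 + 4/k^2)^2 - 16/k^4)/k^2) + 27/k + 4/k^3)^(1/3) + 2/k + 2*2^(2/3)/(k^2*(sqrt(((27 + 4/k^2)^2 - 16/k^4)/k^2) + 27/k + 4/k^3)^(1/3)))/3) + C2*exp(y*(2^(1/3)*(sqrt(((27 + 4/k^2)^2 - 16/k^4)/k^2) + 27/k + 4/k^3)^(1/3) - 2^(1/3)*sqrt(3)*I*(sqrt(((27 + 4/k^2)^2 - 16/k^4)/k^2) + 27/k + 4/k^3)^(1/3) - 4/k - 8*2^(2/3)/(k^2*(-1 + sqrt(3)*I)*(sqrt(((27 + 4/k^2)^2 - 16/k^4)/k^2) + 27/k + 4/k^3)^(1/3)))/6) + C3*exp(y*(2^(1/3)*(sqrt(((27 + 4/k^2)^2 - 16/k^4)/k^2) + 27/k + 4/k^3)^(1/3) + 2^(1/3)*sqrt(3)*I*(sqrt(((27 + 4/k^2)^2 - 16/k^4)/k^2) + 27/k + 4/k^3)^(1/3) - 4/k + 8*2^(2/3)/(k^2*(1 + sqrt(3)*I)*(sqrt(((27 + 4/k^2)^2 - 16/k^4)/k^2) + 27/k + 4/k^3)^(1/3)))/6)


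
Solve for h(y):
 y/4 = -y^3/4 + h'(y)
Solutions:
 h(y) = C1 + y^4/16 + y^2/8


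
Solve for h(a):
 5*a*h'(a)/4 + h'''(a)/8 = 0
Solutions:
 h(a) = C1 + Integral(C2*airyai(-10^(1/3)*a) + C3*airybi(-10^(1/3)*a), a)


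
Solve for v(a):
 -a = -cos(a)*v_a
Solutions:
 v(a) = C1 + Integral(a/cos(a), a)


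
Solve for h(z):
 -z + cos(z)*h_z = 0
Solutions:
 h(z) = C1 + Integral(z/cos(z), z)


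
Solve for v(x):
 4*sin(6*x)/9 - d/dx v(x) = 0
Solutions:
 v(x) = C1 - 2*cos(6*x)/27


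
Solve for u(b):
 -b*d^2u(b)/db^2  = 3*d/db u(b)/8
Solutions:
 u(b) = C1 + C2*b^(5/8)


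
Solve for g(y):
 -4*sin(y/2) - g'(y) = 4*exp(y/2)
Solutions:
 g(y) = C1 - 8*exp(y/2) + 8*cos(y/2)


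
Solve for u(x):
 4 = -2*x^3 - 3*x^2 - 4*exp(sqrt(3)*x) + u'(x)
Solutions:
 u(x) = C1 + x^4/2 + x^3 + 4*x + 4*sqrt(3)*exp(sqrt(3)*x)/3


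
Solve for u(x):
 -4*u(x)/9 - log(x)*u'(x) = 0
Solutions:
 u(x) = C1*exp(-4*li(x)/9)


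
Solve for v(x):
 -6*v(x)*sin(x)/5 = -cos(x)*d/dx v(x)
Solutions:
 v(x) = C1/cos(x)^(6/5)


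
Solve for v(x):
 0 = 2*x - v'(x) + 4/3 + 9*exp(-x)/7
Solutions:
 v(x) = C1 + x^2 + 4*x/3 - 9*exp(-x)/7


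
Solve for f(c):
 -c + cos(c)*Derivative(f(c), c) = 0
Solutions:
 f(c) = C1 + Integral(c/cos(c), c)


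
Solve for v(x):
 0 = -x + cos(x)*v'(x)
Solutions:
 v(x) = C1 + Integral(x/cos(x), x)


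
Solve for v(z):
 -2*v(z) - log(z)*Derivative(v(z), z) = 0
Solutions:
 v(z) = C1*exp(-2*li(z))


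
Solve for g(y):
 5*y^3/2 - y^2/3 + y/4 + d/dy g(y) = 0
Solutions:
 g(y) = C1 - 5*y^4/8 + y^3/9 - y^2/8


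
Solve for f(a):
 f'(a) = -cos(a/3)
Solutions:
 f(a) = C1 - 3*sin(a/3)


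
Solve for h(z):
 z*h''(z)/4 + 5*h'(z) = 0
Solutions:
 h(z) = C1 + C2/z^19


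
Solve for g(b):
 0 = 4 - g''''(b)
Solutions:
 g(b) = C1 + C2*b + C3*b^2 + C4*b^3 + b^4/6


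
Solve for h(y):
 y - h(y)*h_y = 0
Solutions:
 h(y) = -sqrt(C1 + y^2)
 h(y) = sqrt(C1 + y^2)


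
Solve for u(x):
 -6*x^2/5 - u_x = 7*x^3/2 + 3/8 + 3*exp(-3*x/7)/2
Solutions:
 u(x) = C1 - 7*x^4/8 - 2*x^3/5 - 3*x/8 + 7*exp(-3*x/7)/2


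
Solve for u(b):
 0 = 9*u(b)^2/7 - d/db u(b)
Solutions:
 u(b) = -7/(C1 + 9*b)


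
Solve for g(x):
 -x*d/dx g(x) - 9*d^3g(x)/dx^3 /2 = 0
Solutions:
 g(x) = C1 + Integral(C2*airyai(-6^(1/3)*x/3) + C3*airybi(-6^(1/3)*x/3), x)


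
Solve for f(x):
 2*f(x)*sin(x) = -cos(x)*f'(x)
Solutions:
 f(x) = C1*cos(x)^2


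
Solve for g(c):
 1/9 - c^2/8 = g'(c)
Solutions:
 g(c) = C1 - c^3/24 + c/9


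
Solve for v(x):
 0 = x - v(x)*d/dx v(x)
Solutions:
 v(x) = -sqrt(C1 + x^2)
 v(x) = sqrt(C1 + x^2)


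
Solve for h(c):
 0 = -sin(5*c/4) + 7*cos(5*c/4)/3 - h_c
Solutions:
 h(c) = C1 + 28*sin(5*c/4)/15 + 4*cos(5*c/4)/5


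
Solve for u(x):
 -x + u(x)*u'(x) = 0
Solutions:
 u(x) = -sqrt(C1 + x^2)
 u(x) = sqrt(C1 + x^2)


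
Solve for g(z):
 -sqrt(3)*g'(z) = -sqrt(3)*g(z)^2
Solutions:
 g(z) = -1/(C1 + z)


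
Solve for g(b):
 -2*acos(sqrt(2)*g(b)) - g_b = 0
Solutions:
 Integral(1/acos(sqrt(2)*_y), (_y, g(b))) = C1 - 2*b


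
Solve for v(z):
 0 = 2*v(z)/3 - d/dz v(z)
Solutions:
 v(z) = C1*exp(2*z/3)


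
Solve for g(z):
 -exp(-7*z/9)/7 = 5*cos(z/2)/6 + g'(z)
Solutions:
 g(z) = C1 - 5*sin(z/2)/3 + 9*exp(-7*z/9)/49


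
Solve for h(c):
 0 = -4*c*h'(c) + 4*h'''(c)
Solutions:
 h(c) = C1 + Integral(C2*airyai(c) + C3*airybi(c), c)


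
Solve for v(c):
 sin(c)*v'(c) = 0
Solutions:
 v(c) = C1


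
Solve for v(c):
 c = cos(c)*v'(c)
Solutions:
 v(c) = C1 + Integral(c/cos(c), c)


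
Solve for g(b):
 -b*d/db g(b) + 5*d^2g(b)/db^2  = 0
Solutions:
 g(b) = C1 + C2*erfi(sqrt(10)*b/10)


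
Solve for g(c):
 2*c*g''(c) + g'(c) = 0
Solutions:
 g(c) = C1 + C2*sqrt(c)


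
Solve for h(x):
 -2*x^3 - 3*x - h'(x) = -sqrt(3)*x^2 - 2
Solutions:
 h(x) = C1 - x^4/2 + sqrt(3)*x^3/3 - 3*x^2/2 + 2*x


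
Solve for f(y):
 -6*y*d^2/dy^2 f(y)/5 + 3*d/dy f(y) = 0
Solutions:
 f(y) = C1 + C2*y^(7/2)


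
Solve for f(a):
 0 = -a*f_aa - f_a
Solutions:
 f(a) = C1 + C2*log(a)


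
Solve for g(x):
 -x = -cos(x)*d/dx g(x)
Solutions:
 g(x) = C1 + Integral(x/cos(x), x)


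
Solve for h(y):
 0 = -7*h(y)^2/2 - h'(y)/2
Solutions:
 h(y) = 1/(C1 + 7*y)


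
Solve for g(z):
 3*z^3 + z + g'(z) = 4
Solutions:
 g(z) = C1 - 3*z^4/4 - z^2/2 + 4*z


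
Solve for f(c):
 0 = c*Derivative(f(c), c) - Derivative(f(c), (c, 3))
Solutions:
 f(c) = C1 + Integral(C2*airyai(c) + C3*airybi(c), c)


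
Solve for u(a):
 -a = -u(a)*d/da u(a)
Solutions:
 u(a) = -sqrt(C1 + a^2)
 u(a) = sqrt(C1 + a^2)


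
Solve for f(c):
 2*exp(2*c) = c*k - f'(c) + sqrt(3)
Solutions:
 f(c) = C1 + c^2*k/2 + sqrt(3)*c - exp(2*c)


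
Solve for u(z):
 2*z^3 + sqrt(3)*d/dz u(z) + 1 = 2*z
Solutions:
 u(z) = C1 - sqrt(3)*z^4/6 + sqrt(3)*z^2/3 - sqrt(3)*z/3


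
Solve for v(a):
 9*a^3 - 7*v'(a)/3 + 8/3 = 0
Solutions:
 v(a) = C1 + 27*a^4/28 + 8*a/7


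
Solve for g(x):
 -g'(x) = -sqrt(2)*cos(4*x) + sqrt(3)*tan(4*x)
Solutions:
 g(x) = C1 + sqrt(3)*log(cos(4*x))/4 + sqrt(2)*sin(4*x)/4


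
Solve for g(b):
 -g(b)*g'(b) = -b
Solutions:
 g(b) = -sqrt(C1 + b^2)
 g(b) = sqrt(C1 + b^2)


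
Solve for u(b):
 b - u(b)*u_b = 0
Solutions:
 u(b) = -sqrt(C1 + b^2)
 u(b) = sqrt(C1 + b^2)


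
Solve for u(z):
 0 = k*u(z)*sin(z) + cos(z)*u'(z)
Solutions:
 u(z) = C1*exp(k*log(cos(z)))


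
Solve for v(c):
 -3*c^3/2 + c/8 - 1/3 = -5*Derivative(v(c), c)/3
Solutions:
 v(c) = C1 + 9*c^4/40 - 3*c^2/80 + c/5


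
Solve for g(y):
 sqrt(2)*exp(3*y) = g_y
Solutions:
 g(y) = C1 + sqrt(2)*exp(3*y)/3


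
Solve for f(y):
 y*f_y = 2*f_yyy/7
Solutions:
 f(y) = C1 + Integral(C2*airyai(2^(2/3)*7^(1/3)*y/2) + C3*airybi(2^(2/3)*7^(1/3)*y/2), y)


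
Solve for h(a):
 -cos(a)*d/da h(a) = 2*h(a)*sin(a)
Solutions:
 h(a) = C1*cos(a)^2


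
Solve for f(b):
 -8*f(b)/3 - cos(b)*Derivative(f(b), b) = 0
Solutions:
 f(b) = C1*(sin(b) - 1)^(4/3)/(sin(b) + 1)^(4/3)


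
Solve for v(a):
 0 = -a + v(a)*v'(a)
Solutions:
 v(a) = -sqrt(C1 + a^2)
 v(a) = sqrt(C1 + a^2)


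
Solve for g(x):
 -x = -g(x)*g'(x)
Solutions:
 g(x) = -sqrt(C1 + x^2)
 g(x) = sqrt(C1 + x^2)


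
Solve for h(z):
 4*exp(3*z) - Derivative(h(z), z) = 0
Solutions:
 h(z) = C1 + 4*exp(3*z)/3


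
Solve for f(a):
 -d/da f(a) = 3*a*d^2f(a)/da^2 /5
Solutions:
 f(a) = C1 + C2/a^(2/3)


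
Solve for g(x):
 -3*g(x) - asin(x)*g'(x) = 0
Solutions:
 g(x) = C1*exp(-3*Integral(1/asin(x), x))


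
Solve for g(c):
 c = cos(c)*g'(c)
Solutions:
 g(c) = C1 + Integral(c/cos(c), c)


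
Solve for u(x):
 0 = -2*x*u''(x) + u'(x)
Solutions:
 u(x) = C1 + C2*x^(3/2)
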